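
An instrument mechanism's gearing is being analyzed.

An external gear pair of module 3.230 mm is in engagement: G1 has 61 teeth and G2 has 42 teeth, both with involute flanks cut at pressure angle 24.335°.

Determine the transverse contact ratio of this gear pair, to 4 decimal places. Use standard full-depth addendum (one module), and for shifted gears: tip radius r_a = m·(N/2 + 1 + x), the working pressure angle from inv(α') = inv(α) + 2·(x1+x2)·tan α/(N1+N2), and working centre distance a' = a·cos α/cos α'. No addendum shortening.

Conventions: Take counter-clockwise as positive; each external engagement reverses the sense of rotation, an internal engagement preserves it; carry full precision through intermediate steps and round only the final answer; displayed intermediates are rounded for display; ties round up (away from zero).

1.5605

topology: single-mesh involute geometry — m = 3.230, 61T/42T pair
base radii: r_b1 = 89.762112, r_b2 = 61.803422
tip radii: r_a1 = 101.745000, r_a2 = 71.060000
no profile shift: α' = α, a' = a
action lengths: √(r_a1²−r_b1²) = 47.904156, √(r_a2²−r_b2²) = 35.069369
base pitch p_b = π·m·cos α = 9.245770
CR = (47.904156 + 35.069369 − 166.345000·sin 24.33500°)/9.245770 = 1.560451
contact ratio ≈ 1.5605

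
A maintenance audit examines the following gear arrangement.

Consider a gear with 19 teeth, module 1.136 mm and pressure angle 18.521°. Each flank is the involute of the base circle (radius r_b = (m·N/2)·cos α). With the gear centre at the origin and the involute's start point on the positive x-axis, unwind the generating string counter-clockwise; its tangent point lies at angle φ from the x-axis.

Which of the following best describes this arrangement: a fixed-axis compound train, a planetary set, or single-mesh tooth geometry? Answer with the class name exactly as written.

single-mesh involute tooth geometry (19T wheel at module 1.136)
classification: single-mesh tooth geometry

single-mesh tooth geometry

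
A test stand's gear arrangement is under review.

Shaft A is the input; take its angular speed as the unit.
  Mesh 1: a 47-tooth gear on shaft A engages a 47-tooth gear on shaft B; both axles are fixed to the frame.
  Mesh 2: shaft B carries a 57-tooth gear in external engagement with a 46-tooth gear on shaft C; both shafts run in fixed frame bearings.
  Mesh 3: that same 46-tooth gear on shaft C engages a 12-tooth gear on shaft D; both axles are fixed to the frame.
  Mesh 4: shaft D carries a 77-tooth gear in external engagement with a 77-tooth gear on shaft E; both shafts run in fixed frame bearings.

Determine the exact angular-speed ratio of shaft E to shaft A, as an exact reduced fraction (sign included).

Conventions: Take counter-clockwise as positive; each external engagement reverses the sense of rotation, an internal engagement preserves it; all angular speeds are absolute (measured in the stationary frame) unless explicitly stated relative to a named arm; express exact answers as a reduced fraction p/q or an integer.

19/4

class = fixed-axis compound train [4 meshes; 4 ratios multiply, 4 sense flips]
mesh 1 [47T→47T]: running ratio 1, sense −
mesh 2 [57T→46T]: running ratio 57/46, sense +
mesh 3 [46T→12T]: running ratio 19/4, sense −
mesh 4 [77T→77T]: running ratio 19/4, sense +
ω_out/ω_in = 19/4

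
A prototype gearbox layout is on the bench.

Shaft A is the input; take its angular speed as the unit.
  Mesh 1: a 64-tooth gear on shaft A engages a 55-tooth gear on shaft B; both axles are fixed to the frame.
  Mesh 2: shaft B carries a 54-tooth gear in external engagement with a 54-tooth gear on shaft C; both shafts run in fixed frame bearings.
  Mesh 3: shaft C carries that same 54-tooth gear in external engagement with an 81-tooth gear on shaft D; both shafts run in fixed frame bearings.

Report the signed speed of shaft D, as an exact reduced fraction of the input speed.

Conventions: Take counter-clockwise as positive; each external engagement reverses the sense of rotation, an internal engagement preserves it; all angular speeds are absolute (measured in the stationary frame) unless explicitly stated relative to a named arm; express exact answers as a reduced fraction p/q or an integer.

3-mesh fixed-axis compound train (all bearings frame-fixed)
mesh 1 [64T→55T]: |ω|/ω_in = 1×64/55 = 64/55, sense flips to −
mesh 2 [54T→54T]: |ω|/ω_in = (64/55)×54/54 = 64/55, sense flips to +
mesh 3 [54T→81T]: |ω|/ω_in = (64/55)×54/81 = 128/165, sense flips to −
signed output speed (× input speed) = -128/165

-128/165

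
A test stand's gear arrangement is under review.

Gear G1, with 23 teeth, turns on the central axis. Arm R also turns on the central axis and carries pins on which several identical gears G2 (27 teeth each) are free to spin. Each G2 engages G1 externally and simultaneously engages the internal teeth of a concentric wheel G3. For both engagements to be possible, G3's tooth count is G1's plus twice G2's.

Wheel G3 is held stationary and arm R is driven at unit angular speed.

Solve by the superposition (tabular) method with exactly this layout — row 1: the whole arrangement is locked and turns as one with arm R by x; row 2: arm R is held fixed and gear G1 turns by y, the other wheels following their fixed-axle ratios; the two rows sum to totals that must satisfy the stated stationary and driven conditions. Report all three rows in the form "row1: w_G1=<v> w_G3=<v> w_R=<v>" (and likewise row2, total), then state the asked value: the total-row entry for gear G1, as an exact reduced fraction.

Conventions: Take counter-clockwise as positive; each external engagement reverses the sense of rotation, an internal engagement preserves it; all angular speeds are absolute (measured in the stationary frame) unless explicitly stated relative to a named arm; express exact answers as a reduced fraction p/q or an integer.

topology: planetary set — G1 23T / G2 27T / G3 77T, arm = carrier (Willis)
row 1 (train locked, turned with arm): all members turn x
row 2: sun turns y, ring = −(23/77)·y, arm 0
boundary: total ω_ring = x − (23/77)·y = 0 and total ω_arm = x = 1  ⇒  y = 77/23, x = 1
row 2 ring = −(23/77)·77/23 = -1
totals (row 1 + row 2): sun 1 + 77/23 = 100/23, ring 1 + (-1) = 0, arm 1 + 0 = 1
asked cell (total, sun) = 100/23

row1: w_G1=1 w_G3=1 w_R=1
row2: w_G1=77/23 w_G3=-1 w_R=0
total: w_G1=100/23 w_G3=0 w_R=1
asked value: 100/23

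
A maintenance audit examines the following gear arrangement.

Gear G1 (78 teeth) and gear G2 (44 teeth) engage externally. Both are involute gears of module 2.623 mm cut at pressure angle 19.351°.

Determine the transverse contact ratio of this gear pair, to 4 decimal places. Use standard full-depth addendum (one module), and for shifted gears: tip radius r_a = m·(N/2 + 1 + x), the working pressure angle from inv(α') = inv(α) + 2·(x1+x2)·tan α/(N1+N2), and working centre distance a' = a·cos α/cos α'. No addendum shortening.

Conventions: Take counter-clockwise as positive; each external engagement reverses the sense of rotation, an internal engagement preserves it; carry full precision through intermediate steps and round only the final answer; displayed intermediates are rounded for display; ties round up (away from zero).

1.8145

recognized (one external pair, fixed centres): single-mesh tooth geometry, m = 2.623, N1 = 78, N2 = 44
base radii: r_b1 = 96.517872, r_b2 = 54.445979
tip radii: r_a1 = 104.920000, r_a2 = 60.329000
no profile shift: α' = α, a' = a
action lengths: √(r_a1²−r_b1²) = 41.140087, √(r_a2²−r_b2²) = 25.985065
base pitch p_b = π·m·cos α = 7.774868
CR = (41.140087 + 25.985065 − 160.003000·sin 19.35100°)/7.774868 = 1.814495
contact ratio ≈ 1.8145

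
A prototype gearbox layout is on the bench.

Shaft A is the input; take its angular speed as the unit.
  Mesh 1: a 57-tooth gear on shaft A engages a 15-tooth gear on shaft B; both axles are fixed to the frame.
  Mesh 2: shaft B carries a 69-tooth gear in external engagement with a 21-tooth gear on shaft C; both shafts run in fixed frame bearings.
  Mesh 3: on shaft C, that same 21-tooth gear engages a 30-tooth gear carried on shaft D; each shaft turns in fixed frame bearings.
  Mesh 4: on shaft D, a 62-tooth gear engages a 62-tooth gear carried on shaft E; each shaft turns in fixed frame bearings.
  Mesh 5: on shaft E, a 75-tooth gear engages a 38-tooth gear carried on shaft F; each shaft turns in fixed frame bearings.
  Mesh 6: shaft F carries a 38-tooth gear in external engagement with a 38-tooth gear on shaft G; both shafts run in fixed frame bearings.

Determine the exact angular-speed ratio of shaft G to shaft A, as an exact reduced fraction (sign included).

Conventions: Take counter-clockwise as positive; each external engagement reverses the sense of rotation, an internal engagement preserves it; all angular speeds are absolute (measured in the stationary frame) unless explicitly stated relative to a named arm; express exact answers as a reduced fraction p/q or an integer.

69/4

class = fixed-axis compound train [6 meshes; 6 ratios multiply, 6 sense flips]
mesh 1 [57T→15T]: running ratio 19/5, sense −
mesh 2 [69T→21T]: running ratio 437/35, sense +
mesh 3 [21T→30T]: running ratio 437/50, sense −
mesh 4 [62T→62T]: running ratio 437/50, sense +
mesh 5 [75T→38T]: running ratio 69/4, sense −
mesh 6 [38T→38T]: running ratio 69/4, sense +
ω_out/ω_in = 69/4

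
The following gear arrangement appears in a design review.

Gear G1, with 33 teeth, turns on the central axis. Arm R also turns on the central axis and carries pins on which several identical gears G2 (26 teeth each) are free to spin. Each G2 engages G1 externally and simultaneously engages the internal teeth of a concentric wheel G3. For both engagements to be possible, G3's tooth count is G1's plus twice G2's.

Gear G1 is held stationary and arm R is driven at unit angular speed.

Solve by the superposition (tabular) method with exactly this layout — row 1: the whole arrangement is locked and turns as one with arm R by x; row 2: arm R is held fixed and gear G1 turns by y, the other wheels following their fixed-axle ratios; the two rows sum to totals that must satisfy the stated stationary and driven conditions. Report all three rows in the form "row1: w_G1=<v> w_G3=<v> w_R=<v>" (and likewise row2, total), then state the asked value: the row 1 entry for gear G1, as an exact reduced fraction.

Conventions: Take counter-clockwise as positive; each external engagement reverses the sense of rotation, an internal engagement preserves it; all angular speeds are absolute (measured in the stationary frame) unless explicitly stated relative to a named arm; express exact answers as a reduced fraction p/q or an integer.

row1: w_G1=1 w_G3=1 w_R=1
row2: w_G1=-1 w_G3=33/85 w_R=0
total: w_G1=0 w_G3=118/85 w_R=1
asked value: 1

class = planetary set [G3 = 33+2·26 = 85; Willis about the carrier]
row 1: whole set turns with the arm by x
row 2: sun turns y, ring = −(33/85)·y, arm 0
boundary: total ω_sun = x + y = 0 and total ω_arm = x = 1  ⇒  y = -1, x = 1
row 2 ring = −(33/85)·(-1) = 33/85
totals (row 1 + row 2): sun 1 + (-1) = 0, ring 1 + 33/85 = 118/85, arm 1 + 0 = 1
asked cell (row1, sun) = 1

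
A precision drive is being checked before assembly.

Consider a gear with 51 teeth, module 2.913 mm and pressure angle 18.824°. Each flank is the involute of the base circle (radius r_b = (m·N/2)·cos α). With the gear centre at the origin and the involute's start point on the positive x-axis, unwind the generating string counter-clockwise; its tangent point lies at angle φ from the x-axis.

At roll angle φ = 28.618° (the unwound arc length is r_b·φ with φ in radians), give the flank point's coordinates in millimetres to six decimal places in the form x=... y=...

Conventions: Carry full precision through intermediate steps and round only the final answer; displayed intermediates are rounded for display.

x=78.539264 y=2.848150

topology: single-mesh involute geometry — m = 2.913, N = 51
pitch radius r_p = m·N/2 = 2.913·51/2 = 74.281500
base radius r_b = r_p·cos α = 74.281500·cos 18.824° = 70.308494
roll angle φ = 28.618° = 0.49947833 rad
x = r_b·(cos φ + φ·sin φ) = 78.539264
y = r_b·(sin φ − φ·cos φ) = 2.848150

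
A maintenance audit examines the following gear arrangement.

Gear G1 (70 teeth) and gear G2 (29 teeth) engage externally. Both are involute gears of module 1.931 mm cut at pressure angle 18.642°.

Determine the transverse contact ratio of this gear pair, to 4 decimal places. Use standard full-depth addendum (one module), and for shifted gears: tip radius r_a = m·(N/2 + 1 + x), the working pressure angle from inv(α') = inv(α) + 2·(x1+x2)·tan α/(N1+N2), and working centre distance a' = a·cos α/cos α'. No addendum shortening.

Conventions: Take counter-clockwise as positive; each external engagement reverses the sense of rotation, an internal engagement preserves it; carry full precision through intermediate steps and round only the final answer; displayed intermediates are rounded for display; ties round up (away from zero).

recognized (one external pair, fixed centres): single-mesh tooth geometry, m = 1.931, N1 = 70, N2 = 29
base radii: r_b1 = 64.039109, r_b2 = 26.530488
tip radii: r_a1 = 69.516000, r_a2 = 29.930500
no profile shift: α' = α, a' = a
action lengths: √(r_a1²−r_b1²) = 27.045643, √(r_a2²−r_b2²) = 13.855253
base pitch p_b = π·m·cos α = 5.748137
CR = (27.045643 + 13.855253 − 95.584500·sin 18.64200°)/5.748137 = 1.800049
contact ratio ≈ 1.8000

1.8000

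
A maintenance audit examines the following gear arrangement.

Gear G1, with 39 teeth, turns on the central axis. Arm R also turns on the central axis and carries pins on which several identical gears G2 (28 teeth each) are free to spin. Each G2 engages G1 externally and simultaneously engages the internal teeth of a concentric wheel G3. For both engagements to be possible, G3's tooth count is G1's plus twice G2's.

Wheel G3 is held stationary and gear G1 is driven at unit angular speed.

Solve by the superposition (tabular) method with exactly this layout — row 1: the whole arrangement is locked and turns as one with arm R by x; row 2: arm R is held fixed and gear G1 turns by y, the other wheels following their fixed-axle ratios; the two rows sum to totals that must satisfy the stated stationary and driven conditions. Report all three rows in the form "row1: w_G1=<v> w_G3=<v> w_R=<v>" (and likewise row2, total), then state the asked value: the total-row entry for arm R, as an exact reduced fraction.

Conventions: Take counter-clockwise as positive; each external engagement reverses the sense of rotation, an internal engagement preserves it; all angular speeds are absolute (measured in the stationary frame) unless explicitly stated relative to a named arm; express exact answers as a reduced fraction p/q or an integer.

recognized (axles ride arm R): planetary set, 39/28/95 teeth
row 1 — lock + rotate with arm: ω_sun = ω_ring = ω_arm = x
row 2 (arm held, sun turns y): ω_ring = −(39/95)·y, ω_arm = 0
boundary: total ω_ring = x − (39/95)·y = 0 and total ω_sun = x + y = 1  ⇒  y = 95/134, x = 39/134
row 2 ring = −(39/95)·95/134 = -39/134
totals (row 1 + row 2): sun 39/134 + 95/134 = 1, ring 39/134 + (-39/134) = 0, arm 39/134 + 0 = 39/134
asked cell (total, arm) = 39/134

row1: w_G1=39/134 w_G3=39/134 w_R=39/134
row2: w_G1=95/134 w_G3=-39/134 w_R=0
total: w_G1=1 w_G3=0 w_R=39/134
asked value: 39/134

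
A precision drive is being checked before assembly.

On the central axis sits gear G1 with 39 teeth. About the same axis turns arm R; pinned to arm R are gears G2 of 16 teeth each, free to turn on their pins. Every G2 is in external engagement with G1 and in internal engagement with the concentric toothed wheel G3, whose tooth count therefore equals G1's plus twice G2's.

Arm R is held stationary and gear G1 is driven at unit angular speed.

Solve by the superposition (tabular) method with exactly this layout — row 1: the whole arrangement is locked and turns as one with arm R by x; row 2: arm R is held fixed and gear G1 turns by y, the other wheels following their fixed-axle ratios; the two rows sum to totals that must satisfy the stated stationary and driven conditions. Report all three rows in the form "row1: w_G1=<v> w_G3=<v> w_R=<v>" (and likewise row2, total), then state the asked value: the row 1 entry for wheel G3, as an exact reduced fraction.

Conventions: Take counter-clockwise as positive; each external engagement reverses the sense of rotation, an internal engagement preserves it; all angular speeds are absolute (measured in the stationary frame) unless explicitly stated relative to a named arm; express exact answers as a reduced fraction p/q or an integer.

row1: w_G1=0 w_G3=0 w_R=0
row2: w_G1=1 w_G3=-39/71 w_R=0
total: w_G1=1 w_G3=-39/71 w_R=0
asked value: 0

planetary set (39T centre, 16T on arm, 71T internal) — Willis relation
superposition row 1 [locked train]: every member turns x
row 2: sun turns y, ring = −(39/71)·y, arm 0
boundary: total ω_arm = x = 0 and total ω_sun = x + y = 1  ⇒  y = 1, x = 0
row 2 ring = −(39/71)·1 = -39/71
totals (row 1 + row 2): sun 0 + 1 = 1, ring 0 + (-39/71) = -39/71, arm 0 + 0 = 0
asked cell (row1, ring) = 0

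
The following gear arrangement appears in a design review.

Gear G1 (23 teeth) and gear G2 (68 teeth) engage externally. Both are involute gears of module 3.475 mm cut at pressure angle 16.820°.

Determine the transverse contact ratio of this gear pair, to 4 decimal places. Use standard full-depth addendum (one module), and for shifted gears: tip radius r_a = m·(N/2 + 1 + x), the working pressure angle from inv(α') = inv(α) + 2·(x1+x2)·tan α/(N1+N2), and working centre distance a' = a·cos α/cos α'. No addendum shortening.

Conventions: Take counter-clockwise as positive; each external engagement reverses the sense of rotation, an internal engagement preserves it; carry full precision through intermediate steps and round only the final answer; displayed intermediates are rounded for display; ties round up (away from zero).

1.8729

topology: single-mesh involute geometry — m = 3.475, 23T/68T pair
base radii: r_b1 = 38.252846, r_b2 = 113.095371
tip radii: r_a1 = 43.437500, r_a2 = 121.625000
no profile shift: α' = α, a' = a
action lengths: √(r_a1²−r_b1²) = 20.579994, √(r_a2²−r_b2²) = 44.744582
base pitch p_b = π·m·cos α = 10.449988
CR = (20.579994 + 44.744582 − 158.112500·sin 16.82000°)/10.449988 = 1.872940
contact ratio ≈ 1.8729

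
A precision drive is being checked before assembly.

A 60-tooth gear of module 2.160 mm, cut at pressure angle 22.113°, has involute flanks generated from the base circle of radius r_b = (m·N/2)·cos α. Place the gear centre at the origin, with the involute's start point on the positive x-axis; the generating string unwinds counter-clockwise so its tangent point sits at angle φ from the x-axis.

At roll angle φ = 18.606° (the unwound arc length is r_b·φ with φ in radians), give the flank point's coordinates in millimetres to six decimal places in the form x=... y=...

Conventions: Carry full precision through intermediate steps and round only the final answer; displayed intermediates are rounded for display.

x=63.115931 y=0.678074

class = single-mesh tooth geometry [base-circle involute, m = 2.160, 60T]
pitch radius r_p = m·N/2 = 2.160·60/2 = 64.800000
base radius r_b = r_p·cos α = 64.800000·cos 22.113° = 60.033522
roll angle φ = 18.606° = 0.32473596 rad
x = r_b·(cos φ + φ·sin φ) = 63.115931
y = r_b·(sin φ − φ·cos φ) = 0.678074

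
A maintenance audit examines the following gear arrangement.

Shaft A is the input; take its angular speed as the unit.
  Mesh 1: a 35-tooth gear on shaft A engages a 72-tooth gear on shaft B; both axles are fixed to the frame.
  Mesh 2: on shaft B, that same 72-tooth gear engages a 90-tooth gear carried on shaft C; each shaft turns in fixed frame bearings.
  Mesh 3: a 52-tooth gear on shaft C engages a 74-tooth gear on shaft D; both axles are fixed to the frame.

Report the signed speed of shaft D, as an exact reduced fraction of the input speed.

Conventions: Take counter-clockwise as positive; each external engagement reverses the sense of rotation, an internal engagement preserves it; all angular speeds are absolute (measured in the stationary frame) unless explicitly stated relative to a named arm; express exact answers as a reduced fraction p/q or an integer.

3-mesh fixed-axis compound train (all bearings frame-fixed)
mesh 1 [35T→72T]: |ω|/ω_in = 1×35/72 = 35/72, sense flips to −
mesh 2 [72T→90T]: |ω|/ω_in = (35/72)×72/90 = 7/18, sense flips to +
mesh 3 [52T→74T]: |ω|/ω_in = (7/18)×52/74 = 91/333, sense flips to −
signed output speed (× input speed) = -91/333

-91/333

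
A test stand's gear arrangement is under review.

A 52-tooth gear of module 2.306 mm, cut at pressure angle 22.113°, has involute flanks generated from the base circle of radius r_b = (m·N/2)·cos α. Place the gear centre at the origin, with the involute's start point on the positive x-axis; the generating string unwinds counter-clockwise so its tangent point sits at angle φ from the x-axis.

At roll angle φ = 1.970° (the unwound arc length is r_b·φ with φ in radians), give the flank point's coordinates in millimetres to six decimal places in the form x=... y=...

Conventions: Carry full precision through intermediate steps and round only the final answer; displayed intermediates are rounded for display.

single-mesh involute tooth geometry (52T wheel at module 2.306)
pitch radius r_p = m·N/2 = 2.306·52/2 = 59.956000
base radius r_b = r_p·cos α = 59.956000·cos 22.113° = 55.545831
roll angle φ = 1.970° = 0.03438299 rad
x = r_b·(cos φ + φ·sin φ) = 55.578654
y = r_b·(sin φ − φ·cos φ) = 0.000753

x=55.578654 y=0.000753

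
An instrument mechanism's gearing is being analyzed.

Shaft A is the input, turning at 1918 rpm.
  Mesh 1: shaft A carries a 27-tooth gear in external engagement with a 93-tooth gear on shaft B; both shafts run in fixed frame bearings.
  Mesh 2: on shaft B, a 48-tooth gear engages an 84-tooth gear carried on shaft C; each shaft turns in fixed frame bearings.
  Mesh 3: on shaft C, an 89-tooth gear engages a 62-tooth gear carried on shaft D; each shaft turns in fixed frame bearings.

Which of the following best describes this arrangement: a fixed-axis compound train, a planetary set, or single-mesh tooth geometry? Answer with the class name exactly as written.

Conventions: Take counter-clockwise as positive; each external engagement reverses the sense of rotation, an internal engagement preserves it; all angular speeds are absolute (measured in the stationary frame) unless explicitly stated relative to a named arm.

class = fixed-axis compound train [3 meshes; 3 ratios multiply, 3 sense flips]
classification: fixed-axis compound train

fixed-axis compound train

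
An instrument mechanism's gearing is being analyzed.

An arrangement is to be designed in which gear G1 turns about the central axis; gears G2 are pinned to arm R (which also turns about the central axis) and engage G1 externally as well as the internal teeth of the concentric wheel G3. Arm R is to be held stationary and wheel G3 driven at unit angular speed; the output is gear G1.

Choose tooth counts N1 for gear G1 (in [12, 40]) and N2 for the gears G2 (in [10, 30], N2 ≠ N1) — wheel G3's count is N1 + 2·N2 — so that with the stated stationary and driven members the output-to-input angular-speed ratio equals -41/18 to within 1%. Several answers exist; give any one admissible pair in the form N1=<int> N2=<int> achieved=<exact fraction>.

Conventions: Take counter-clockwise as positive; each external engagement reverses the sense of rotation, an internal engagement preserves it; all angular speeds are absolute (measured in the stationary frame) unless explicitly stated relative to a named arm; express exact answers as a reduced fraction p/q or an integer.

N1=36 N2=23 achieved=-41/18

class = planetary set [ratio -41/18 wanted; Willis about the carrier]
Willis with ω_arm = 0: ω_sun/ω_ring = −N3/N1; set equal to -41/18  ⇒  N3/N1 = −(-41/18) = 41/18
N3 = N1 + 2·N2  ⇒  N2/N1 = (N3/N1 − 1)/2 = (41/18 − 1)/2 = 23/36
smallest multiple with N1 ≥ 12 and N2 ≥ 10: k = 1  ⇒  N1 = 1·36 = 36, N2 = 1·23 = 23 (N1 ≤ 40, N2 ≤ 30, N2 ≠ N1 ✓), N3 = 36 + 2·23 = 82
check: −N3/N1 with N1 = 36, N3 = 82 gives -41/18; |achieved − target| = 0 ≤ 41/1800 ✓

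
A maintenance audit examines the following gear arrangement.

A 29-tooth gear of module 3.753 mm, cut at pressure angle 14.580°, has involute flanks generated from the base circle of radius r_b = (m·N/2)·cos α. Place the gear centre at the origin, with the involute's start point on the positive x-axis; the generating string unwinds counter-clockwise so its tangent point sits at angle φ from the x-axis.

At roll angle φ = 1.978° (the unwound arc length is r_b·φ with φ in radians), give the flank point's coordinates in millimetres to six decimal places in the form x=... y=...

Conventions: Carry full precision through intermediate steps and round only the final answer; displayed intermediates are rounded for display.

x=52.697441 y=0.000722

topology: single-mesh involute geometry — m = 3.753, N = 29
pitch radius r_p = m·N/2 = 3.753·29/2 = 54.418500
base radius r_b = r_p·cos α = 54.418500·cos 14.580° = 52.666067
roll angle φ = 1.978° = 0.03452261 rad
x = r_b·(cos φ + φ·sin φ) = 52.697441
y = r_b·(sin φ − φ·cos φ) = 0.000722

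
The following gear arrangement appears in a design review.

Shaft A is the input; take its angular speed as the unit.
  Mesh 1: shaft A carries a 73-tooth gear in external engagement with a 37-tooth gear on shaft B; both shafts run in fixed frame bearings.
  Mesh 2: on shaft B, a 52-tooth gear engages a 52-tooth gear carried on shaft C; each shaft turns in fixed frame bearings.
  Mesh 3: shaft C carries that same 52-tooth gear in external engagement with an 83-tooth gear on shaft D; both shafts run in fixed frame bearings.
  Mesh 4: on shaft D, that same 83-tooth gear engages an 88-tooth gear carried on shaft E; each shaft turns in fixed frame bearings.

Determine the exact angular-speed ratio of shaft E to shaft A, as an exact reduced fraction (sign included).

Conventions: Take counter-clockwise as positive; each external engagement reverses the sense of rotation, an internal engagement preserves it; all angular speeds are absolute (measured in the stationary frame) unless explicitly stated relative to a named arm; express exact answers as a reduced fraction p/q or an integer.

949/814

class = fixed-axis compound train [4 meshes; 4 ratios multiply, 4 sense flips]
mesh 1 [73T→37T]: running ratio 73/37, sense −
mesh 2 [52T→52T]: running ratio 73/37, sense +
mesh 3 [52T→83T]: running ratio 3796/3071, sense −
mesh 4 [83T→88T]: running ratio 949/814, sense +
ω_out/ω_in = 949/814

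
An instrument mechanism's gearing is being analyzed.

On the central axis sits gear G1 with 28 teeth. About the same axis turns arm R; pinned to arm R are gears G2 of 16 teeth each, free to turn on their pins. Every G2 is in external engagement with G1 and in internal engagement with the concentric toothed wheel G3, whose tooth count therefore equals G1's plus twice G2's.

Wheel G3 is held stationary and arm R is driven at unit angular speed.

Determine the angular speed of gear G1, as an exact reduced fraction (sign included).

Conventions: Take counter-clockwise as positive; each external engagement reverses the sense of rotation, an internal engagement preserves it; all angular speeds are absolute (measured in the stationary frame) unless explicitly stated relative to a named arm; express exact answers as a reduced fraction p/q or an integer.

22/7

recognized (axles ride arm R): planetary set, 28/16/60 teeth
ring teeth: 28 + 2·16 = 60
28(ω_sun−ω_arm) = −60(ω_ring−ω_arm),  ω_ring = 0, ω_arm = 1
ω_sun = 1 − (60/28)(0−1) = 22/7
exact speed ratio = 22/7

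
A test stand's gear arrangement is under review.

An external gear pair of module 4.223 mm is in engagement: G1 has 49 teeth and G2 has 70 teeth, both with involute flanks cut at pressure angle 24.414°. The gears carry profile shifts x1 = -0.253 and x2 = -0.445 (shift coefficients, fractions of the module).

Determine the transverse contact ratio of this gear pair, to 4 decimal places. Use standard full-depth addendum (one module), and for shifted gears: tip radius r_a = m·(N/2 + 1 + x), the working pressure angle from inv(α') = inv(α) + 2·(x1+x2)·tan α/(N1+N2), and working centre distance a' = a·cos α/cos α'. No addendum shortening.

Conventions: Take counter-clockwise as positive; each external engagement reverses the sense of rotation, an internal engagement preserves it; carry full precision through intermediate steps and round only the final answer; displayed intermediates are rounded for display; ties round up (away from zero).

1.6728

single-mesh involute tooth geometry (49T engaging 70T at module 4.223)
base radii: r_b1 = 94.212072, r_b2 = 134.588675
tip radii: r_a1 = 106.618081, r_a2 = 150.148765
inv(α') = inv(24.414°) + 2·(-0.253-0.445)·tan α/(49+70) = 0.02248518  ⇒  α' = 22.81910°
a' = a·cos α / cos α' = 251.2685·cos 24.414°/cos 22.81910° = 248.228625
action lengths: √(r_a1²−r_b1²) = 49.914934, √(r_a2²−r_b2²) = 66.562303
base pitch p_b = π·m·cos α = 12.080651
CR = (49.914934 + 66.562303 − 248.228625·sin 22.81910°)/12.080651 = 1.672800
contact ratio ≈ 1.6728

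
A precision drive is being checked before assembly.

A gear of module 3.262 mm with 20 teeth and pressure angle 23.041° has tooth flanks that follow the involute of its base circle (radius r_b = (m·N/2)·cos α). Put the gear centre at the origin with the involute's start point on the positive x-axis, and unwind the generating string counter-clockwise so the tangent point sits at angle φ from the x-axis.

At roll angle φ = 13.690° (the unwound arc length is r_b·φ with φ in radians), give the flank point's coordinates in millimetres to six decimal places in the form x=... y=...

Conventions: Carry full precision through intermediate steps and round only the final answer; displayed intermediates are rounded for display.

x=30.862409 y=0.135712

single-mesh involute tooth geometry (20T wheel at module 3.262)
pitch radius r_p = m·N/2 = 3.262·20/2 = 32.620000
base radius r_b = r_p·cos α = 32.620000·cos 23.041° = 30.017740
roll angle φ = 13.690° = 0.23893557 rad
x = r_b·(cos φ + φ·sin φ) = 30.862409
y = r_b·(sin φ − φ·cos φ) = 0.135712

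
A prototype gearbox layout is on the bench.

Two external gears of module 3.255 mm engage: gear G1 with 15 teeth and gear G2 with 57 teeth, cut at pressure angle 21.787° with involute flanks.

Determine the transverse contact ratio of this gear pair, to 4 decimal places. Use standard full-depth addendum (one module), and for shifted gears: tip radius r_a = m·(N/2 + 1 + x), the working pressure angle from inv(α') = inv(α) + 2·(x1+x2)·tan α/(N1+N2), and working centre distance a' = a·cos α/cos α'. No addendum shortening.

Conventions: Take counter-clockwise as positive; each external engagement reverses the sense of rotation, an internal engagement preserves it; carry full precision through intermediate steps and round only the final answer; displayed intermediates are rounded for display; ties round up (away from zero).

single-mesh involute tooth geometry (15T engaging 57T at module 3.255)
base radii: r_b1 = 22.668717, r_b2 = 86.141123
tip radii: r_a1 = 27.667500, r_a2 = 96.022500
no profile shift: α' = α, a' = a
action lengths: √(r_a1²−r_b1²) = 15.862529, √(r_a2²−r_b2²) = 42.426729
base pitch p_b = π·m·cos α = 9.495450
CR = (15.862529 + 42.426729 − 117.180000·sin 21.78700°)/9.495450 = 1.558332
contact ratio ≈ 1.5583

1.5583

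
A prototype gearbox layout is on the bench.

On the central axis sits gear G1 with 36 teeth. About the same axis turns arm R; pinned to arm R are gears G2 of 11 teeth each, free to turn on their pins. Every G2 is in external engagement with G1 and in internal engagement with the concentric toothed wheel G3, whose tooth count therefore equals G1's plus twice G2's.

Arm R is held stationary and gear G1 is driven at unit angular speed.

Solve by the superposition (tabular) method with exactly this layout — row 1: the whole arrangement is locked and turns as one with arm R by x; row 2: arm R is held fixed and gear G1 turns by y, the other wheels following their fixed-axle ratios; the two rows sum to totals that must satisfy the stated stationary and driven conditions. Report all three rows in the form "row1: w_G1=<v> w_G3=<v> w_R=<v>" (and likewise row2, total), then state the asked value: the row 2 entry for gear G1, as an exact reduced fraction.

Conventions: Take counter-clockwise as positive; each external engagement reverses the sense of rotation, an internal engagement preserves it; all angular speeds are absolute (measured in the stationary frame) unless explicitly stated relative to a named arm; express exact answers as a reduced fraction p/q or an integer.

row1: w_G1=0 w_G3=0 w_R=0
row2: w_G1=1 w_G3=-18/29 w_R=0
total: w_G1=1 w_G3=-18/29 w_R=0
asked value: 1

planetary set (36T centre, 11T on arm, 58T internal) — Willis relation
row 1 — lock + rotate with arm: ω_sun = ω_ring = ω_arm = x
superposition row 2 [arm held]: sun y, ring −(36/58)·y, arm 0
boundary: total ω_arm = x = 0 and total ω_sun = x + y = 1  ⇒  y = 1, x = 0
row 2 ring = −(36/58)·1 = -18/29
totals (row 1 + row 2): sun 0 + 1 = 1, ring 0 + (-18/29) = -18/29, arm 0 + 0 = 0
asked cell (row2, sun) = 1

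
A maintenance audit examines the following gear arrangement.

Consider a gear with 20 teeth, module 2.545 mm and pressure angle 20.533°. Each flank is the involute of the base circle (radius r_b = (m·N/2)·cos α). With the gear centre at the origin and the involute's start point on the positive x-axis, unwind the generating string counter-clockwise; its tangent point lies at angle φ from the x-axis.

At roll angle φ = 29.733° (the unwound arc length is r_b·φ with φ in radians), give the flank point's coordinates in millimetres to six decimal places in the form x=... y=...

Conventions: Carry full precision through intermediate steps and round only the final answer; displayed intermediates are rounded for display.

class = single-mesh tooth geometry [base-circle involute, m = 2.545, 20T]
pitch radius r_p = m·N/2 = 2.545·20/2 = 25.450000
base radius r_b = r_p·cos α = 25.450000·cos 20.533° = 23.833170
roll angle φ = 29.733° = 0.51893875 rad
x = r_b·(cos φ + φ·sin φ) = 26.829435
y = r_b·(sin φ − φ·cos φ) = 1.080608

x=26.829435 y=1.080608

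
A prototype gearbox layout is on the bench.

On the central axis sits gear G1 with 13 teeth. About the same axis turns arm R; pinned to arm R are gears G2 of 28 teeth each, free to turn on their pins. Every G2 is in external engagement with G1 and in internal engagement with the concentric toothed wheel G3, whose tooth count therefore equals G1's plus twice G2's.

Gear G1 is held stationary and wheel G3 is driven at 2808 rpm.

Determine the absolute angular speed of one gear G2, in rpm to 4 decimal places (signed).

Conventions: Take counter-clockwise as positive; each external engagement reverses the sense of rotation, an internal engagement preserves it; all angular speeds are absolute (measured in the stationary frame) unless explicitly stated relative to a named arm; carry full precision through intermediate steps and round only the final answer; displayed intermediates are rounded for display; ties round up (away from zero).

+3459.8571 rpm

planetary set (13T centre, 28T on arm, 69T internal) — Willis relation
normalise by the input: solve with ω_ring = 1, then scale by 2808 rpm
ring teeth: 13 + 2·28 = 69
13(ω_sun−ω_arm) = −69(ω_ring−ω_arm),  ω_sun = 0, ω_ring = 1
13(0−ω_arm) = −69(1−ω_arm)  ⇒  82·ω_arm = 69  ⇒  ω_arm = 69/82
sun–planet mesh: 13·(0−69/82) = −28·(ω_p−ω_arm)  ⇒  ω_p−ω_arm = 897/2296
ω_p = 69/82 + 897/2296 = 69/56
scale: ω_p = 69/56 × 2808 rpm = +3459.8571 rpm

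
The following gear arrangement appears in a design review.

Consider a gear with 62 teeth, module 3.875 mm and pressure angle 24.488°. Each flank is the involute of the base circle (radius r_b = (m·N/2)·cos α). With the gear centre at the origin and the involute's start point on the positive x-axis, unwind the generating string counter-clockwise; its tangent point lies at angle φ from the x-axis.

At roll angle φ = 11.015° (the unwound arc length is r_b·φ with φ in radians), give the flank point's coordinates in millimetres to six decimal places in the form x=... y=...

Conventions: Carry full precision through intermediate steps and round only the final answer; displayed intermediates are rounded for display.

single-mesh involute tooth geometry (62T wheel at module 3.875)
pitch radius r_p = m·N/2 = 3.875·62/2 = 120.125000
base radius r_b = r_p·cos α = 120.125000·cos 24.488° = 109.319529
roll angle φ = 11.015° = 0.19224802 rad
x = r_b·(cos φ + φ·sin φ) = 111.321087
y = r_b·(sin φ − φ·cos φ) = 0.257962

x=111.321087 y=0.257962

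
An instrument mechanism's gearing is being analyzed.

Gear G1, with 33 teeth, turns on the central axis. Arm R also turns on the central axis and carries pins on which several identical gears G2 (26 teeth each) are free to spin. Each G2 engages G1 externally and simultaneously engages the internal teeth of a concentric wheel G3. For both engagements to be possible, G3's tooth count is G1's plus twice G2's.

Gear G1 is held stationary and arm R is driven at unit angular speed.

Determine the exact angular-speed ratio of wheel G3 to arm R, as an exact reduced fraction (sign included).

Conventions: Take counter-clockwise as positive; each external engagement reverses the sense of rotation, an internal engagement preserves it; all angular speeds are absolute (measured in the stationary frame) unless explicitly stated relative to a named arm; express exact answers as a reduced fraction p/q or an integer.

topology: planetary set — G1 33T / G2 26T / G3 85T, arm = carrier (Willis)
ring teeth: 33 + 2·26 = 85
33(ω_sun−ω_arm) = −85(ω_ring−ω_arm),  ω_sun = 0, ω_arm = 1
ω_ring = 1 − (33/85)(0−1) = 118/85
ω_out/ω_in = 118/85

118/85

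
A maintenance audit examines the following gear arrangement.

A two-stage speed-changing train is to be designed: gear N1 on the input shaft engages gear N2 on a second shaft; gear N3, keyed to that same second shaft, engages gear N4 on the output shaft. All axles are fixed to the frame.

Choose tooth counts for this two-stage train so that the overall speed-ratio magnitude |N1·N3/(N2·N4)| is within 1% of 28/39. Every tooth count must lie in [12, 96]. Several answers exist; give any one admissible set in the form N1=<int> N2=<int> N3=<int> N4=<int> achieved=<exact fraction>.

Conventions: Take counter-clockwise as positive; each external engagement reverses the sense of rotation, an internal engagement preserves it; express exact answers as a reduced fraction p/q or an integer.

design class (target 28/39): fixed-axis compound train
target = 28/39 in lowest terms: an exact hit needs N1·N3 = k·28 and N2·N4 = k·39 for one integer k, every count in [12, 96]; additionally prefer no 1:1 stage (N1 ≠ N2, N3 ≠ N4)
k = 1…5: no 1:1-free in-range split of k·28 and k·39 into factor pairs; take k = 6
k = 6: N1·N3 = 168 = 12·14, N2·N4 = 234 = 13·18
achieved = 12·14/(13·18) = 28/39; |achieved − target| = 0 ≤ 7/975 ✓

N1=12 N2=13 N3=14 N4=18 achieved=28/39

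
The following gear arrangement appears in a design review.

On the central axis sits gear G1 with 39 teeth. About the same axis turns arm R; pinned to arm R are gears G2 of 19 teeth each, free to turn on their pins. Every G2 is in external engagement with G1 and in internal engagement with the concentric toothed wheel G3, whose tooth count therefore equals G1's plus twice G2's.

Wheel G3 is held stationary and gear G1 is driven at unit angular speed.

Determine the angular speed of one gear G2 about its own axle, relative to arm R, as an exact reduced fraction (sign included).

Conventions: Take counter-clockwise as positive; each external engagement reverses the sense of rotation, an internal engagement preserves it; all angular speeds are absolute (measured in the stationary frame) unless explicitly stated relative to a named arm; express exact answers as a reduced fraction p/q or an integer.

planetary set (39T centre, 19T on arm, 77T internal) — Willis relation
ring teeth: 39 + 2·19 = 77
39(ω_sun−ω_arm) = −77(ω_ring−ω_arm),  ω_ring = 0, ω_sun = 1
39(1−ω_arm) = −77(0−ω_arm)  ⇒  116·ω_arm = 39  ⇒  ω_arm = 39/116
sun–planet mesh: 39·(1−39/116) = −19·(ω_p−ω_arm)  ⇒  ω_p−ω_arm = -3003/2204
exact speed ratio = -3003/2204

-3003/2204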